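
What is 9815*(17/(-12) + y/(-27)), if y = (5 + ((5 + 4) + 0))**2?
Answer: -9196655/108 ≈ -85154.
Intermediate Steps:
y = 196 (y = (5 + (9 + 0))**2 = (5 + 9)**2 = 14**2 = 196)
9815*(17/(-12) + y/(-27)) = 9815*(17/(-12) + 196/(-27)) = 9815*(17*(-1/12) + 196*(-1/27)) = 9815*(-17/12 - 196/27) = 9815*(-937/108) = -9196655/108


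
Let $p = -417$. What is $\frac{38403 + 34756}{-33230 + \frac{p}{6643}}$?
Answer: $- \frac{485995237}{220747307} \approx -2.2016$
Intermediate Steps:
$\frac{38403 + 34756}{-33230 + \frac{p}{6643}} = \frac{38403 + 34756}{-33230 - \frac{417}{6643}} = \frac{73159}{-33230 - \frac{417}{6643}} = \frac{73159}{- \frac{220747307}{6643}} = 73159 \left(- \frac{6643}{220747307}\right) = - \frac{485995237}{220747307}$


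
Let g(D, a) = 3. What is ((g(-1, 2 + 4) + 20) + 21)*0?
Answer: 0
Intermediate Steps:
((g(-1, 2 + 4) + 20) + 21)*0 = ((3 + 20) + 21)*0 = (23 + 21)*0 = 44*0 = 0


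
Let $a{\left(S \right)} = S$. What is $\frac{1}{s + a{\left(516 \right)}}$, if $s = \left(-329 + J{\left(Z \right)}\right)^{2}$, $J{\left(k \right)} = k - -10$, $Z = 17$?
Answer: $\frac{1}{91720} \approx 1.0903 \cdot 10^{-5}$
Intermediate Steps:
$J{\left(k \right)} = 10 + k$ ($J{\left(k \right)} = k + 10 = 10 + k$)
$s = 91204$ ($s = \left(-329 + \left(10 + 17\right)\right)^{2} = \left(-329 + 27\right)^{2} = \left(-302\right)^{2} = 91204$)
$\frac{1}{s + a{\left(516 \right)}} = \frac{1}{91204 + 516} = \frac{1}{91720}$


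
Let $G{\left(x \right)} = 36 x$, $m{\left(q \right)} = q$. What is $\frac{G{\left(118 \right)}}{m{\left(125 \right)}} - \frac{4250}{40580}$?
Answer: $\frac{17185259}{507250} \approx 33.879$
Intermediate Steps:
$\frac{G{\left(118 \right)}}{m{\left(125 \right)}} - \frac{4250}{40580} = \frac{36 \cdot 118}{125} - \frac{4250}{40580} = 4248 \cdot \frac{1}{125} - \frac{425}{4058} = \frac{4248}{125} - \frac{425}{4058} = \frac{17185259}{507250}$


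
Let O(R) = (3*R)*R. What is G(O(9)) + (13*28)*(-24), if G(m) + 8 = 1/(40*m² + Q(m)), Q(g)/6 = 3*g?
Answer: -20691224495/2366334 ≈ -8744.0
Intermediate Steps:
Q(g) = 18*g (Q(g) = 6*(3*g) = 18*g)
O(R) = 3*R²
G(m) = -8 + 1/(18*m + 40*m²) (G(m) = -8 + 1/(40*m² + 18*m) = -8 + 1/(18*m + 40*m²))
G(O(9)) + (13*28)*(-24) = (1 - 320*(3*9²)² - 432*9²)/(2*((3*9²))*(9 + 20*(3*9²))) + (13*28)*(-24) = (1 - 320*(3*81)² - 432*81)/(2*((3*81))*(9 + 20*(3*81))) + 364*(-24) = (½)*(1 - 320*243² - 144*243)/(243*(9 + 20*243)) - 8736 = (½)*(1/243)*(1 - 320*59049 - 34992)/(9 + 4860) - 8736 = (½)*(1/243)*(1 - 18895680 - 34992)/4869 - 8736 = (½)*(1/243)*(1/4869)*(-18930671) - 8736 = -18930671/2366334 - 8736 = -20691224495/2366334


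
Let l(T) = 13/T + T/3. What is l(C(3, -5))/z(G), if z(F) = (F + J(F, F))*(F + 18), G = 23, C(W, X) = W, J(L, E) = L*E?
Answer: 2/8487 ≈ 0.00023565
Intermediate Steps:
J(L, E) = E*L
l(T) = 13/T + T/3 (l(T) = 13/T + T*(⅓) = 13/T + T/3)
z(F) = (18 + F)*(F + F²) (z(F) = (F + F*F)*(F + 18) = (F + F²)*(18 + F) = (18 + F)*(F + F²))
l(C(3, -5))/z(G) = (13/3 + (⅓)*3)/((23*(18 + 23² + 19*23))) = (13*(⅓) + 1)/((23*(18 + 529 + 437))) = (13/3 + 1)/((23*984)) = (16/3)/22632 = (16/3)*(1/22632) = 2/8487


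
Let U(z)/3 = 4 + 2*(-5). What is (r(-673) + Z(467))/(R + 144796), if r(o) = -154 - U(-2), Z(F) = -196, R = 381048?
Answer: -83/131461 ≈ -0.00063137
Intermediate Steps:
U(z) = -18 (U(z) = 3*(4 + 2*(-5)) = 3*(4 - 10) = 3*(-6) = -18)
r(o) = -136 (r(o) = -154 - 1*(-18) = -154 + 18 = -136)
(r(-673) + Z(467))/(R + 144796) = (-136 - 196)/(381048 + 144796) = -332/525844 = -332*1/525844 = -83/131461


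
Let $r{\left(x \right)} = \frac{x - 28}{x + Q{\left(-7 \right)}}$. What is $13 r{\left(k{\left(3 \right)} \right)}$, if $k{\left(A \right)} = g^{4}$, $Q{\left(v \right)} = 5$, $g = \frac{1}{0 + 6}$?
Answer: $- \frac{471731}{6481} \approx -72.787$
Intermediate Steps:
$g = \frac{1}{6} \approx 0.16667$
$k{\left(A \right)} = \frac{1}{1296}$ ($k{\left(A \right)} = \left(\frac{1}{6}\right)^{4} = \frac{1}{1296}$)
$r{\left(x \right)} = \frac{-28 + x}{5 + x}$ ($r{\left(x \right)} = \frac{x - 28}{x + 5} = \frac{-28 + x}{5 + x}$)
$13 r{\left(k{\left(3 \right)} \right)} = 13 \frac{-28 + \frac{1}{1296}}{5 + \frac{1}{1296}} = 13 \frac{1}{\frac{6481}{1296}} \left(- \frac{36287}{1296}\right) = 13 \cdot \frac{1296}{6481} \left(- \frac{36287}{1296}\right) = 13 \left(- \frac{36287}{6481}\right) = - \frac{471731}{6481}$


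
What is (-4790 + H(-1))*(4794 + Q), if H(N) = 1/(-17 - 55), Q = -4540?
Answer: -43799887/36 ≈ -1.2167e+6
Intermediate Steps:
H(N) = -1/72 (H(N) = 1/(-72) = -1/72)
(-4790 + H(-1))*(4794 + Q) = (-4790 - 1/72)*(4794 - 4540) = -344881/72*254 = -43799887/36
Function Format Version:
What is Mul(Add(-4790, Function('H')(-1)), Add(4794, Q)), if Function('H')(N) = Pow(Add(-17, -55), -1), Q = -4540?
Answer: Rational(-43799887, 36) ≈ -1.2167e+6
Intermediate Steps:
Function('H')(N) = Rational(-1, 72) (Function('H')(N) = Pow(-72, -1) = Rational(-1, 72))
Mul(Add(-4790, Function('H')(-1)), Add(4794, Q)) = Mul(Add(-4790, Rational(-1, 72)), Add(4794, -4540)) = Mul(Rational(-344881, 72), 254) = Rational(-43799887, 36)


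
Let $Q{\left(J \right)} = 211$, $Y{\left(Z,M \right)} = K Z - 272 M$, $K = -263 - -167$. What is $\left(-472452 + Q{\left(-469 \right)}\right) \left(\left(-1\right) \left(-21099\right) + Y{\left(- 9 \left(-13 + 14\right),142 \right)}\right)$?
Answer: $7868007301$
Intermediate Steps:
$K = -96$ ($K = -263 + 167 = -96$)
$Y{\left(Z,M \right)} = - 272 M - 96 Z$ ($Y{\left(Z,M \right)} = - 96 Z - 272 M = - 272 M - 96 Z$)
$\left(-472452 + Q{\left(-469 \right)}\right) \left(\left(-1\right) \left(-21099\right) + Y{\left(- 9 \left(-13 + 14\right),142 \right)}\right) = \left(-472452 + 211\right) \left(\left(-1\right) \left(-21099\right) - \left(38624 + 96 \left(- 9 \left(-13 + 14\right)\right)\right)\right) = - 472241 \left(21099 - \left(38624 + 96 \left(\left(-9\right) 1\right)\right)\right) = - 472241 \left(21099 - 37760\right) = \left(-472241\right) \left(-16661\right) = 7868007301$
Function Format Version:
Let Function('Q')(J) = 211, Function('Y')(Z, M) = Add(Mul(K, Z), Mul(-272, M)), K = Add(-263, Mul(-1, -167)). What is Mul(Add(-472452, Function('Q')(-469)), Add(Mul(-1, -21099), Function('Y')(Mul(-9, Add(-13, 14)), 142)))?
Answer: 7868007301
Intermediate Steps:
K = -96 (K = Add(-263, 167) = -96)
Function('Y')(Z, M) = Add(Mul(-272, M), Mul(-96, Z)) (Function('Y')(Z, M) = Add(Mul(-96, Z), Mul(-272, M)) = Add(Mul(-272, M), Mul(-96, Z)))
Mul(Add(-472452, Function('Q')(-469)), Add(Mul(-1, -21099), Function('Y')(Mul(-9, Add(-13, 14)), 142))) = Mul(Add(-472452, 211), Add(Mul(-1, -21099), Add(Mul(-272, 142), Mul(-96, Mul(-9, Add(-13, 14)))))) = Mul(-472241, Add(21099, Add(-38624, Mul(-96, Mul(-9, 1))))) = Mul(-472241, Add(21099, Add(-38624, Mul(-96, -9)))) = Mul(-472241, Add(21099, Add(-38624, 864))) = Mul(-472241, Add(21099, -37760)) = Mul(-472241, -16661) = 7868007301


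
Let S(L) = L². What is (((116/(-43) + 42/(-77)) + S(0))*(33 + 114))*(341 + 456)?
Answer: -179721906/473 ≈ -3.7996e+5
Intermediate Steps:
(((116/(-43) + 42/(-77)) + S(0))*(33 + 114))*(341 + 456) = (((116/(-43) + 42/(-77)) + 0²)*(33 + 114))*(341 + 456) = (((116*(-1/43) + 42*(-1/77)) + 0)*147)*797 = (((-116/43 - 6/11) + 0)*147)*797 = ((-1534/473 + 0)*147)*797 = -1534/473*147*797 = -225498/473*797 = -179721906/473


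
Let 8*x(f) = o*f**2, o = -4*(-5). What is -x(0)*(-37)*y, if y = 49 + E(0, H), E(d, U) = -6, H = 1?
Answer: 0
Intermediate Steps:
y = 43 (y = 49 - 6 = 43)
o = 20
x(f) = 5*f**2/2 (x(f) = (20*f**2)/8 = 5*f**2/2)
-x(0)*(-37)*y = -((5/2)*0**2)*(-37)*43 = -((5/2)*0)*(-37)*43 = -0*(-37)*43 = -0*43 = -1*0 = 0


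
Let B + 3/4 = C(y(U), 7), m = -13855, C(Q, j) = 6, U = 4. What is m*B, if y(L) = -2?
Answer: -290955/4 ≈ -72739.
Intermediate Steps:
B = 21/4 (B = -¾ + 6 = 21/4 ≈ 5.2500)
m*B = -13855*21/4 = -290955/4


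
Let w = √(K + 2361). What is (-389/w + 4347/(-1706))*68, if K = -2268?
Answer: -147798/853 - 26452*√93/93 ≈ -2916.2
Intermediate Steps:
w = √93 (w = √(-2268 + 2361) = √93 ≈ 9.6436)
(-389/w + 4347/(-1706))*68 = (-389*√93/93 + 4347/(-1706))*68 = (-389*√93/93 + 4347*(-1/1706))*68 = (-389*√93/93 - 4347/1706)*68 = (-4347/1706 - 389*√93/93)*68 = -147798/853 - 26452*√93/93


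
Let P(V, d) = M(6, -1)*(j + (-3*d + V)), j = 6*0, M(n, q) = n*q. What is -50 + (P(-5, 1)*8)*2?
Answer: 718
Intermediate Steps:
j = 0
P(V, d) = -6*V + 18*d (P(V, d) = (6*(-1))*(0 + (-3*d + V)) = -6*(0 + (V - 3*d)) = -6*(V - 3*d) = -6*V + 18*d)
-50 + (P(-5, 1)*8)*2 = -50 + ((-6*(-5) + 18*1)*8)*2 = -50 + ((30 + 18)*8)*2 = -50 + (48*8)*2 = -50 + 384*2 = -50 + 768 = 718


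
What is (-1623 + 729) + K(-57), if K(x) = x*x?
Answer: 2355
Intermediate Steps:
K(x) = x²
(-1623 + 729) + K(-57) = (-1623 + 729) + (-57)² = -894 + 3249 = 2355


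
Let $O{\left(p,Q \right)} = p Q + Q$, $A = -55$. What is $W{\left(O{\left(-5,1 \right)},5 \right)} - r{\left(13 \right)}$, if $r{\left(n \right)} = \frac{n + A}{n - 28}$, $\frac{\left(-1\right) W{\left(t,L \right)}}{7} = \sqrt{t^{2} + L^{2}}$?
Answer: $- \frac{14}{5} - 7 \sqrt{41} \approx -47.622$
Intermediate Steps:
$O{\left(p,Q \right)} = Q + Q p$ ($O{\left(p,Q \right)} = Q p + Q = Q + Q p$)
$W{\left(t,L \right)} = - 7 \sqrt{L^{2} + t^{2}}$ ($W{\left(t,L \right)} = - 7 \sqrt{t^{2} + L^{2}} = - 7 \sqrt{L^{2} + t^{2}}$)
$r{\left(n \right)} = \frac{-55 + n}{-28 + n}$ ($r{\left(n \right)} = \frac{n - 55}{n - 28} = \frac{-55 + n}{-28 + n}$)
$W{\left(O{\left(-5,1 \right)},5 \right)} - r{\left(13 \right)} = - 7 \sqrt{5^{2} + \left(1 \left(1 - 5\right)\right)^{2}} - \frac{-55 + 13}{-28 + 13} = - 7 \sqrt{25 + \left(1 \left(-4\right)\right)^{2}} - \frac{1}{-15} \left(-42\right) = - 7 \sqrt{25 + \left(-4\right)^{2}} - \left(- \frac{1}{15}\right) \left(-42\right) = - 7 \sqrt{25 + 16} - \frac{14}{5} = - 7 \sqrt{41} - \frac{14}{5} = - \frac{14}{5} - 7 \sqrt{41}$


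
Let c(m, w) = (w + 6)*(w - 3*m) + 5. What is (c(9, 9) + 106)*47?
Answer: -7473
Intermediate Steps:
c(m, w) = 5 + (6 + w)*(w - 3*m) (c(m, w) = (6 + w)*(w - 3*m) + 5 = 5 + (6 + w)*(w - 3*m))
(c(9, 9) + 106)*47 = ((5 + 9² - 18*9 + 6*9 - 3*9*9) + 106)*47 = ((5 + 81 - 162 + 54 - 243) + 106)*47 = (-265 + 106)*47 = -159*47 = -7473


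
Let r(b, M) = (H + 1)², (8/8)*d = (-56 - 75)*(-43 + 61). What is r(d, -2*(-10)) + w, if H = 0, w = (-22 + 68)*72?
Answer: 3313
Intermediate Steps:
w = 3312 (w = 46*72 = 3312)
d = -2358 (d = (-56 - 75)*(-43 + 61) = -131*18 = -2358)
r(b, M) = 1 (r(b, M) = (0 + 1)² = 1² = 1)
r(d, -2*(-10)) + w = 1 + 3312 = 3313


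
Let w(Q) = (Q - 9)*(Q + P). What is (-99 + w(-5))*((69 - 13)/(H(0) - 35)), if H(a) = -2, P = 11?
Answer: 10248/37 ≈ 276.97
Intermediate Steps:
w(Q) = (-9 + Q)*(11 + Q) (w(Q) = (Q - 9)*(Q + 11) = (-9 + Q)*(11 + Q))
(-99 + w(-5))*((69 - 13)/(H(0) - 35)) = (-99 + (-99 + (-5)² + 2*(-5)))*((69 - 13)/(-2 - 35)) = (-99 + (-99 + 25 - 10))*(56/(-37)) = (-99 - 84)*(56*(-1/37)) = -183*(-56/37) = 10248/37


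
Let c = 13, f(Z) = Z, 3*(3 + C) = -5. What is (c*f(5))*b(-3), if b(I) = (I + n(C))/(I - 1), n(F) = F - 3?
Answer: 520/3 ≈ 173.33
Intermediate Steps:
C = -14/3 (C = -3 + (1/3)*(-5) = -3 - 5/3 = -14/3 ≈ -4.6667)
n(F) = -3 + F
b(I) = (-23/3 + I)/(-1 + I) (b(I) = (I + (-3 - 14/3))/(I - 1) = (I - 23/3)/(-1 + I) = (-23/3 + I)/(-1 + I))
(c*f(5))*b(-3) = (13*5)*((-23/3 - 3)/(-1 - 3)) = 65*(-32/3/(-4)) = 65*(-1/4*(-32/3)) = 65*(8/3) = 520/3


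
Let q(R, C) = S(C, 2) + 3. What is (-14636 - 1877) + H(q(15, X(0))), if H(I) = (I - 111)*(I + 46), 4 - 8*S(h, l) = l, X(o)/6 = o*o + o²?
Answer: -349115/16 ≈ -21820.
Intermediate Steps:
X(o) = 12*o² (X(o) = 6*(o*o + o²) = 6*(o² + o²) = 6*(2*o²) = 12*o²)
S(h, l) = ½ - l/8
q(R, C) = 13/4 (q(R, C) = (½ - ⅛*2) + 3 = (½ - ¼) + 3 = ¼ + 3 = 13/4)
H(I) = (-111 + I)*(46 + I)
(-14636 - 1877) + H(q(15, X(0))) = (-14636 - 1877) + (-5106 + (13/4)² - 65*13/4) = -16513 + (-5106 + 169/16 - 845/4) = -16513 - 84907/16 = -349115/16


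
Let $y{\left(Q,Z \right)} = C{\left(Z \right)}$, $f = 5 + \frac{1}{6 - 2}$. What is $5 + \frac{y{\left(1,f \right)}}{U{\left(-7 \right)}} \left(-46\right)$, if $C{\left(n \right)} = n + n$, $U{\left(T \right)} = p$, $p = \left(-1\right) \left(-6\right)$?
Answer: $- \frac{151}{2} \approx -75.5$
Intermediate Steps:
$p = 6$
$U{\left(T \right)} = 6$
$f = \frac{21}{4}$ ($f = 5 + \frac{1}{4} = \frac{21}{4} \approx 5.25$)
$C{\left(n \right)} = 2 n$
$y{\left(Q,Z \right)} = 2 Z$
$5 + \frac{y{\left(1,f \right)}}{U{\left(-7 \right)}} \left(-46\right) = 5 + \frac{2 \cdot \frac{21}{4}}{6} \left(-46\right) = 5 + \frac{21}{2} \cdot \frac{1}{6} \left(-46\right) = 5 + \frac{7}{4} \left(-46\right) = 5 - \frac{161}{2} = - \frac{151}{2}$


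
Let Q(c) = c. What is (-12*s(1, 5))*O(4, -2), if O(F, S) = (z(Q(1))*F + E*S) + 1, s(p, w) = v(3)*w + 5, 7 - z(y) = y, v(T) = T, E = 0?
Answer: -6000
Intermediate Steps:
z(y) = 7 - y
s(p, w) = 5 + 3*w (s(p, w) = 3*w + 5 = 5 + 3*w)
O(F, S) = 1 + 6*F (O(F, S) = ((7 - 1*1)*F + 0*S) + 1 = ((7 - 1)*F + 0) + 1 = (6*F + 0) + 1 = 6*F + 1 = 1 + 6*F)
(-12*s(1, 5))*O(4, -2) = (-12*(5 + 3*5))*(1 + 6*4) = (-12*(5 + 15))*(1 + 24) = -12*20*25 = -240*25 = -6000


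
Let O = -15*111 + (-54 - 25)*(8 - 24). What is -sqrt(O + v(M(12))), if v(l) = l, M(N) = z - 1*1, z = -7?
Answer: -I*sqrt(409) ≈ -20.224*I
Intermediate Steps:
M(N) = -8 (M(N) = -7 - 1*1 = -7 - 1 = -8)
O = -401 (O = -1665 - 79*(-16) = -1665 + 1264 = -401)
-sqrt(O + v(M(12))) = -sqrt(-401 - 8) = -sqrt(-409) = -I*sqrt(409)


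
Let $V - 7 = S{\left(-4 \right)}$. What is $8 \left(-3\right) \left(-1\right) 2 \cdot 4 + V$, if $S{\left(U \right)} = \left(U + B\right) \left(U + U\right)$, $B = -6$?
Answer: $279$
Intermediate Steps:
$S{\left(U \right)} = 2 U \left(-6 + U\right)$ ($S{\left(U \right)} = \left(U - 6\right) \left(U + U\right) = \left(-6 + U\right) 2 U = 2 U \left(-6 + U\right)$)
$V = 87$ ($V = 7 + 2 \left(-4\right) \left(-6 - 4\right) = 7 + 2 \left(-4\right) \left(-10\right) = 7 + 80 = 87$)
$8 \left(-3\right) \left(-1\right) 2 \cdot 4 + V = 8 \left(-3\right) \left(-1\right) 2 \cdot 4 + 87 = 8 \cdot 3 \cdot 2 \cdot 4 + 87 = 8 \cdot 6 \cdot 4 + 87 = 48 \cdot 4 + 87 = 192 + 87 = 279$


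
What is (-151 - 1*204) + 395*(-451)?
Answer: -178500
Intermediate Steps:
(-151 - 1*204) + 395*(-451) = (-151 - 204) - 178145 = -355 - 178145 = -178500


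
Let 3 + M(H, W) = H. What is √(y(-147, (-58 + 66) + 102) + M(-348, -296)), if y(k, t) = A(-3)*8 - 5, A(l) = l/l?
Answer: 2*I*√87 ≈ 18.655*I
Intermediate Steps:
A(l) = 1
M(H, W) = -3 + H
y(k, t) = 3 (y(k, t) = 1*8 - 5 = 8 - 5 = 3)
√(y(-147, (-58 + 66) + 102) + M(-348, -296)) = √(3 + (-3 - 348)) = √(3 - 351) = √(-348) = 2*I*√87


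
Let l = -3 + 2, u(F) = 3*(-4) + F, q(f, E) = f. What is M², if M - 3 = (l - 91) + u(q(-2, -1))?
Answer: 10609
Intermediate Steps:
u(F) = -12 + F
l = -1
M = -103 (M = 3 + ((-1 - 91) + (-12 - 2)) = 3 + (-92 - 14) = 3 - 106 = -103)
M² = (-103)² = 10609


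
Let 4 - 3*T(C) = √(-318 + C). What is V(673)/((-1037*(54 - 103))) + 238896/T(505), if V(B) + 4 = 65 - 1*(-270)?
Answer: -16185356975/965447 - 79632*√187/19 ≈ -74078.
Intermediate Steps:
T(C) = 4/3 - √(-318 + C)/3
V(B) = 331 (V(B) = -4 + (65 - 1*(-270)) = -4 + (65 + 270) = -4 + 335 = 331)
V(673)/((-1037*(54 - 103))) + 238896/T(505) = 331/((-1037*(54 - 103))) + 238896/(4/3 - √(-318 + 505)/3) = 331/((-1037*(-49))) + 238896/(4/3 - √187/3) = 331/50813 + 238896/(4/3 - √187/3)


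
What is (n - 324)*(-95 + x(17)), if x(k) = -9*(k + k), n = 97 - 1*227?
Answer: 182054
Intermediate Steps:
n = -130 (n = 97 - 227 = -130)
x(k) = -18*k
(n - 324)*(-95 + x(17)) = (-130 - 324)*(-95 - 18*17) = -454*(-95 - 306) = -454*(-401) = 182054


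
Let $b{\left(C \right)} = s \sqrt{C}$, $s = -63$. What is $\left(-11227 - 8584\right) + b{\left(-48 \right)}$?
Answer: $-19811 - 252 i \sqrt{3} \approx -19811.0 - 436.48 i$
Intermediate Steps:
$b{\left(C \right)} = - 63 \sqrt{C}$
$\left(-11227 - 8584\right) + b{\left(-48 \right)} = \left(-11227 - 8584\right) - 63 \sqrt{-48} = -19811 - 63 \cdot 4 i \sqrt{3} = -19811 - 252 i \sqrt{3}$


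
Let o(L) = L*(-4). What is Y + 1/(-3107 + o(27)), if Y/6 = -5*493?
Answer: -47549851/3215 ≈ -14790.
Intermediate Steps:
o(L) = -4*L
Y = -14790 (Y = 6*(-5*493) = 6*(-2465) = -14790)
Y + 1/(-3107 + o(27)) = -14790 + 1/(-3107 - 4*27) = -14790 + 1/(-3107 - 108) = -14790 + 1/(-3215) = -14790 - 1/3215 = -47549851/3215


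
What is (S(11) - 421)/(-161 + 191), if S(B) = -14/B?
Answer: -929/66 ≈ -14.076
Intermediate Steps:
(S(11) - 421)/(-161 + 191) = (-14/11 - 421)/(-161 + 191) = (-14*1/11 - 421)/30 = (-14/11 - 421)*(1/30) = -4645/11*1/30 = -929/66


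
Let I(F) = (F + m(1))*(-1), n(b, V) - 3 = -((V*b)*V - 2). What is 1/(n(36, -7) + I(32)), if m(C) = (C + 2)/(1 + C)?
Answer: -2/3585 ≈ -0.00055788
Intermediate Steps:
m(C) = (2 + C)/(1 + C)
n(b, V) = 5 - b*V**2 (n(b, V) = 3 - ((V*b)*V - 2) = 3 - (b*V**2 - 2) = 3 - (-2 + b*V**2) = 3 + (2 - b*V**2) = 5 - b*V**2)
I(F) = -3/2 - F (I(F) = (F + (2 + 1)/(1 + 1))*(-1) = (F + 3/2)*(-1) = (3/2 + F)*(-1) = -3/2 - F)
1/(n(36, -7) + I(32)) = 1/((5 - 1*36*(-7)**2) + (-3/2 - 1*32)) = 1/((5 - 1*36*49) + (-3/2 - 32)) = 1/((5 - 1764) - 67/2) = 1/(-1759 - 67/2) = 1/(-3585/2) = -2/3585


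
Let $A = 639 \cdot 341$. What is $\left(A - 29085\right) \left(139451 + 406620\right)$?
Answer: $103105849794$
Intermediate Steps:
$A = 217899$
$\left(A - 29085\right) \left(139451 + 406620\right) = \left(217899 - 29085\right) \left(139451 + 406620\right) = 188814 \cdot 546071 = 103105849794$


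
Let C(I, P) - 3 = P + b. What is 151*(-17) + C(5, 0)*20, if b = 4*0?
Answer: -2507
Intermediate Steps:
b = 0
C(I, P) = 3 + P (C(I, P) = 3 + (P + 0) = 3 + P)
151*(-17) + C(5, 0)*20 = 151*(-17) + (3 + 0)*20 = -2567 + 3*20 = -2567 + 60 = -2507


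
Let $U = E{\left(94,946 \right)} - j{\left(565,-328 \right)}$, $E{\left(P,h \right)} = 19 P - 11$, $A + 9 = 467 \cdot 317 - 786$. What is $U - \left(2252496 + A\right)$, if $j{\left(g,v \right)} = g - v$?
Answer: $-2398858$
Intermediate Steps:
$A = 147244$ ($A = -9 + \left(467 \cdot 317 - 786\right) = -9 + \left(148039 - 786\right) = -9 + 147253 = 147244$)
$E{\left(P,h \right)} = -11 + 19 P$
$U = 882$ ($U = \left(-11 + 19 \cdot 94\right) - \left(565 - -328\right) = \left(-11 + 1786\right) - \left(565 + 328\right) = 1775 - 893 = 882$)
$U - \left(2252496 + A\right) = 882 - 2399740 = -2398858$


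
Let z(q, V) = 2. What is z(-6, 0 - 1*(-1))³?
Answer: 8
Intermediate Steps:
z(-6, 0 - 1*(-1))³ = 2³ = 8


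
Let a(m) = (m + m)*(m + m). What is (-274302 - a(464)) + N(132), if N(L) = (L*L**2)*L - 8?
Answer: 302460282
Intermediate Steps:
a(m) = 4*m**2 (a(m) = (2*m)*(2*m) = 4*m**2)
N(L) = -8 + L**4 (N(L) = L**3*L - 8 = L**4 - 8 = -8 + L**4)
(-274302 - a(464)) + N(132) = (-274302 - 4*464**2) + (-8 + 132**4) = (-274302 - 4*215296) + (-8 + 303595776) = (-274302 - 1*861184) + 303595768 = (-274302 - 861184) + 303595768 = -1135486 + 303595768 = 302460282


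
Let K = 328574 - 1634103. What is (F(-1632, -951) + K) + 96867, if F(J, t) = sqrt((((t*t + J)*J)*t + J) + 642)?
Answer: -1208662 + 3*sqrt(155680708402) ≈ -24970.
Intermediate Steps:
F(J, t) = sqrt(642 + J + J*t*(J + t**2)) (F(J, t) = sqrt((((t**2 + J)*J)*t + J) + 642) = sqrt((((J + t**2)*J)*t + J) + 642) = sqrt(((J*(J + t**2))*t + J) + 642) = sqrt((J*t*(J + t**2) + J) + 642) = sqrt((J + J*t*(J + t**2)) + 642) = sqrt(642 + J + J*t*(J + t**2)))
K = -1305529
(F(-1632, -951) + K) + 96867 = (sqrt(642 - 1632 - 1632*(-951)**3 - 951*(-1632)**2) - 1305529) + 96867 = (sqrt(642 - 1632 - 1632*(-860085351) - 951*2663424) - 1305529) + 96867 = (sqrt(642 - 1632 + 1403659292832 - 2532916224) - 1305529) + 96867 = (sqrt(1401126375618) - 1305529) + 96867 = (3*sqrt(155680708402) - 1305529) + 96867 = (-1305529 + 3*sqrt(155680708402)) + 96867 = -1208662 + 3*sqrt(155680708402)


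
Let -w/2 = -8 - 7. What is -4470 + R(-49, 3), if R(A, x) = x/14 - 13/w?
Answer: -469373/105 ≈ -4470.2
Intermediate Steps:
w = 30 (w = -2*(-8 - 7) = -2*(-15) = 30)
R(A, x) = -13/30 + x/14 (R(A, x) = x/14 - 13/30 = -13/30 + x/14)
-4470 + R(-49, 3) = -4470 + (-13/30 + (1/14)*3) = -4470 + (-13/30 + 3/14) = -4470 - 23/105 = -469373/105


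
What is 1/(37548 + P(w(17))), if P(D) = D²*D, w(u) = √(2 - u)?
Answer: 4172/156650631 + 5*I*√15/469951893 ≈ 2.6633e-5 + 4.1206e-8*I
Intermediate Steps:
P(D) = D³
1/(37548 + P(w(17))) = 1/(37548 + (√(2 - 1*17))³) = 1/(37548 + (√(2 - 17))³) = 1/(37548 + (√(-15))³) = 1/(37548 + (I*√15)³) = 1/(37548 - 15*I*√15)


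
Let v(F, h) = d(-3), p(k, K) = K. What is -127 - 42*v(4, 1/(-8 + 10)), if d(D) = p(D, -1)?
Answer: -85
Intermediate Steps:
d(D) = -1
v(F, h) = -1
-127 - 42*v(4, 1/(-8 + 10)) = -127 - 42*(-1) = -127 + 42 = -85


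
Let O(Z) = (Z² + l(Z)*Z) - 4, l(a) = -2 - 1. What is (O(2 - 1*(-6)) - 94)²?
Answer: 3364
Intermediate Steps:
l(a) = -3
O(Z) = -4 + Z² - 3*Z (O(Z) = (Z² - 3*Z) - 4 = -4 + Z² - 3*Z)
(O(2 - 1*(-6)) - 94)² = ((-4 + (2 - 1*(-6))² - 3*(2 - 1*(-6))) - 94)² = ((-4 + (2 + 6)² - 3*(2 + 6)) - 94)² = ((-4 + 8² - 3*8) - 94)² = ((-4 + 64 - 24) - 94)² = (36 - 94)² = (-58)² = 3364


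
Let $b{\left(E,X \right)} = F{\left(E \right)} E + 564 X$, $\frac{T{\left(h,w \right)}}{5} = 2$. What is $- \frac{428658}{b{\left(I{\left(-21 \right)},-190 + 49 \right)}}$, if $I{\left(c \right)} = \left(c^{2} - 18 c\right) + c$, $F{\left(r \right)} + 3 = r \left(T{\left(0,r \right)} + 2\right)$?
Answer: $- \frac{71443}{1259955} \approx -0.056703$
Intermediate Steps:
$T{\left(h,w \right)} = 10$ ($T{\left(h,w \right)} = 5 \cdot 2 = 10$)
$F{\left(r \right)} = -3 + 12 r$ ($F{\left(r \right)} = -3 + r \left(10 + 2\right) = -3 + r 12 = -3 + 12 r$)
$I{\left(c \right)} = c^{2} - 17 c$
$b{\left(E,X \right)} = 564 X + E \left(-3 + 12 E\right)$ ($b{\left(E,X \right)} = \left(-3 + 12 E\right) E + 564 X = E \left(-3 + 12 E\right) + 564 X = 564 X + E \left(-3 + 12 E\right)$)
$- \frac{428658}{b{\left(I{\left(-21 \right)},-190 + 49 \right)}} = - \frac{428658}{564 \left(-190 + 49\right) + 3 \left(- 21 \left(-17 - 21\right)\right) \left(-1 + 4 \left(- 21 \left(-17 - 21\right)\right)\right)} = - \frac{428658}{564 \left(-141\right) + 3 \left(\left(-21\right) \left(-38\right)\right) \left(-1 + 4 \left(\left(-21\right) \left(-38\right)\right)\right)} = - \frac{428658}{-79524 + 3 \cdot 798 \left(-1 + 4 \cdot 798\right)} = - \frac{428658}{-79524 + 3 \cdot 798 \left(-1 + 3192\right)} = - \frac{428658}{-79524 + 3 \cdot 798 \cdot 3191} = - \frac{428658}{-79524 + 7639254} = - \frac{428658}{7559730} = \left(-428658\right) \frac{1}{7559730} = - \frac{71443}{1259955}$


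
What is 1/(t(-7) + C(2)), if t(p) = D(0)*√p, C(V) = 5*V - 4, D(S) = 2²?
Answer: 3/74 - I*√7/37 ≈ 0.040541 - 0.071507*I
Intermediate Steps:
D(S) = 4
C(V) = -4 + 5*V
t(p) = 4*√p
1/(t(-7) + C(2)) = 1/(4*√(-7) + (-4 + 5*2)) = 1/(4*(I*√7) + (-4 + 10)) = 1/(4*I*√7 + 6) = 1/(6 + 4*I*√7)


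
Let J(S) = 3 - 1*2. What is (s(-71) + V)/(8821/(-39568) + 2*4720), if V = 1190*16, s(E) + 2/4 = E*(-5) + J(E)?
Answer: 767441144/373513099 ≈ 2.0547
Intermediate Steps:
J(S) = 1 (J(S) = 3 - 2 = 1)
s(E) = ½ - 5*E (s(E) = -½ + (E*(-5) + 1) = -½ + (-5*E + 1) = -½ + (1 - 5*E) = ½ - 5*E)
V = 19040
(s(-71) + V)/(8821/(-39568) + 2*4720) = ((½ - 5*(-71)) + 19040)/(8821/(-39568) + 2*4720) = ((½ + 355) + 19040)/(8821*(-1/39568) + 9440) = (711/2 + 19040)/(-8821/39568 + 9440) = 38791/(2*(373513099/39568)) = (38791/2)*(39568/373513099) = 767441144/373513099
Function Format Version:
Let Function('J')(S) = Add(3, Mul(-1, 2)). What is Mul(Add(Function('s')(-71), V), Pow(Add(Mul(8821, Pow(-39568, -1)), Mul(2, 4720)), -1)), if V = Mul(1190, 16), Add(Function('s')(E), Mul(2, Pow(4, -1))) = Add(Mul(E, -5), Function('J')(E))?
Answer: Rational(767441144, 373513099) ≈ 2.0547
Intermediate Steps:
Function('J')(S) = 1 (Function('J')(S) = Add(3, -2) = 1)
Function('s')(E) = Add(Rational(1, 2), Mul(-5, E)) (Function('s')(E) = Add(Rational(-1, 2), Add(Mul(E, -5), 1)) = Add(Rational(-1, 2), Add(Mul(-5, E), 1)) = Add(Rational(-1, 2), Add(1, Mul(-5, E))) = Add(Rational(1, 2), Mul(-5, E)))
V = 19040
Mul(Add(Function('s')(-71), V), Pow(Add(Mul(8821, Pow(-39568, -1)), Mul(2, 4720)), -1)) = Mul(Add(Add(Rational(1, 2), Mul(-5, -71)), 19040), Pow(Add(Mul(8821, Pow(-39568, -1)), Mul(2, 4720)), -1)) = Mul(Add(Add(Rational(1, 2), 355), 19040), Pow(Add(Mul(8821, Rational(-1, 39568)), 9440), -1)) = Mul(Add(Rational(711, 2), 19040), Pow(Add(Rational(-8821, 39568), 9440), -1)) = Mul(Rational(38791, 2), Pow(Rational(373513099, 39568), -1)) = Mul(Rational(38791, 2), Rational(39568, 373513099)) = Rational(767441144, 373513099)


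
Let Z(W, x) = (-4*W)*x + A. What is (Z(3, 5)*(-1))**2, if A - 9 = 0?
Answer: 2601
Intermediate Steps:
A = 9 (A = 9 + 0 = 9)
Z(W, x) = 9 - 4*W*x (Z(W, x) = (-4*W)*x + 9 = -4*W*x + 9 = 9 - 4*W*x)
(Z(3, 5)*(-1))**2 = ((9 - 4*3*5)*(-1))**2 = ((9 - 60)*(-1))**2 = (-51*(-1))**2 = 51**2 = 2601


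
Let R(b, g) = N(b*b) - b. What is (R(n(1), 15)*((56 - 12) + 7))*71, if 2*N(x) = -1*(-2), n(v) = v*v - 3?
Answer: 10863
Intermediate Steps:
n(v) = -3 + v² (n(v) = v² - 3 = -3 + v²)
N(x) = 1 (N(x) = (-1*(-2))/2 = (½)*2 = 1)
R(b, g) = 1 - b
(R(n(1), 15)*((56 - 12) + 7))*71 = ((1 - (-3 + 1²))*((56 - 12) + 7))*71 = ((1 - (-3 + 1))*(44 + 7))*71 = ((1 - 1*(-2))*51)*71 = ((1 + 2)*51)*71 = (3*51)*71 = 153*71 = 10863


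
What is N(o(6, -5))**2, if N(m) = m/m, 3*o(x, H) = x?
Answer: 1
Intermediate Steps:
o(x, H) = x/3
N(m) = 1
N(o(6, -5))**2 = 1**2 = 1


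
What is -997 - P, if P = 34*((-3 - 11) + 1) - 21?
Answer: -534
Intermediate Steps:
P = -463 (P = 34*(-14 + 1) - 21 = 34*(-13) - 21 = -442 - 21 = -463)
-997 - P = -997 - 1*(-463) = -997 + 463 = -534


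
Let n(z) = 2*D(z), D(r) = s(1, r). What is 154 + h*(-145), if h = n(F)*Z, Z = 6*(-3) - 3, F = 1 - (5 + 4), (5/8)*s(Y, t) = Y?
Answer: 9898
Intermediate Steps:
s(Y, t) = 8*Y/5
F = -8 (F = 1 - 1*9 = 1 - 9 = -8)
D(r) = 8/5 (D(r) = (8/5)*1 = 8/5)
Z = -21 (Z = -18 - 3 = -21)
n(z) = 16/5 (n(z) = 2*(8/5) = 16/5)
h = -336/5 (h = (16/5)*(-21) = -336/5 ≈ -67.200)
154 + h*(-145) = 154 - 336/5*(-145) = 154 + 9744 = 9898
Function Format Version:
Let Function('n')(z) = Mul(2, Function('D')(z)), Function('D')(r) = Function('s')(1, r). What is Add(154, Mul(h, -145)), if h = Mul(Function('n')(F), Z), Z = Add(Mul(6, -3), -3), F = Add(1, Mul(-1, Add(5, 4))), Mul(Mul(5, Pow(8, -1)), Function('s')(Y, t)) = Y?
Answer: 9898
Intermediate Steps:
Function('s')(Y, t) = Mul(Rational(8, 5), Y)
F = -8 (F = Add(1, Mul(-1, 9)) = Add(1, -9) = -8)
Function('D')(r) = Rational(8, 5) (Function('D')(r) = Mul(Rational(8, 5), 1) = Rational(8, 5))
Z = -21 (Z = Add(-18, -3) = -21)
Function('n')(z) = Rational(16, 5) (Function('n')(z) = Mul(2, Rational(8, 5)) = Rational(16, 5))
h = Rational(-336, 5) (h = Mul(Rational(16, 5), -21) = Rational(-336, 5) ≈ -67.200)
Add(154, Mul(h, -145)) = Add(154, Mul(Rational(-336, 5), -145)) = Add(154, 9744) = 9898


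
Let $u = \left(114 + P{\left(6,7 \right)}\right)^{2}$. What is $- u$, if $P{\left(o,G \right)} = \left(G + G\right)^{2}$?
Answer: $-96100$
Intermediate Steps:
$P{\left(o,G \right)} = 4 G^{2}$ ($P{\left(o,G \right)} = \left(2 G\right)^{2} = 4 G^{2}$)
$u = 96100$ ($u = \left(114 + 4 \cdot 7^{2}\right)^{2} = \left(114 + 4 \cdot 49\right)^{2} = \left(114 + 196\right)^{2} = 310^{2} = 96100$)
$- u = \left(-1\right) 96100 = -96100$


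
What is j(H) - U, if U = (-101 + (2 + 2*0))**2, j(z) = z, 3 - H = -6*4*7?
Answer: -9630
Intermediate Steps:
H = 171 (H = 3 - (-6*4)*7 = 3 - (-24)*7 = 3 - 1*(-168) = 3 + 168 = 171)
U = 9801 (U = (-101 + (2 + 0))**2 = (-101 + 2)**2 = (-99)**2 = 9801)
j(H) - U = 171 - 1*9801 = 171 - 9801 = -9630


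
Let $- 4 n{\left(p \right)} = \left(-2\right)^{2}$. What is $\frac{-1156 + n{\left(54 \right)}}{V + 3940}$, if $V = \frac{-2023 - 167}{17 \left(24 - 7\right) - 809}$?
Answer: $- \frac{60164}{205099} \approx -0.29334$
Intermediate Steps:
$V = \frac{219}{52}$ ($V = - \frac{2190}{17 \cdot 17 - 809} = - \frac{2190}{289 - 809} = - \frac{2190}{-520} = \left(-2190\right) \left(- \frac{1}{520}\right) = \frac{219}{52} \approx 4.2115$)
$n{\left(p \right)} = -1$ ($n{\left(p \right)} = - \frac{\left(-2\right)^{2}}{4} = \left(- \frac{1}{4}\right) 4 = -1$)
$\frac{-1156 + n{\left(54 \right)}}{V + 3940} = \frac{-1156 - 1}{\frac{219}{52} + 3940} = - \frac{1157}{\frac{205099}{52}} = \left(-1157\right) \frac{52}{205099} = - \frac{60164}{205099}$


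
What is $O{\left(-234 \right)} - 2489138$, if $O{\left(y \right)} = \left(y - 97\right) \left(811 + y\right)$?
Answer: $-2680125$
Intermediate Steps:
$O{\left(y \right)} = \left(-97 + y\right) \left(811 + y\right)$
$O{\left(-234 \right)} - 2489138 = \left(-78667 + \left(-234\right)^{2} + 714 \left(-234\right)\right) - 2489138 = \left(-78667 + 54756 - 167076\right) - 2489138 = -190987 - 2489138 = -2680125$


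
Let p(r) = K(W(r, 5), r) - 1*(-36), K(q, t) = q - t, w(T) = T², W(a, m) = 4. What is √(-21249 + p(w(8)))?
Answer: I*√21273 ≈ 145.85*I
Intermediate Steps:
p(r) = 40 - r (p(r) = (4 - r) - 1*(-36) = (4 - r) + 36 = 40 - r)
√(-21249 + p(w(8))) = √(-21249 + (40 - 1*8²)) = √(-21249 + (40 - 1*64)) = √(-21249 + (40 - 64)) = √(-21249 - 24) = √(-21273) = I*√21273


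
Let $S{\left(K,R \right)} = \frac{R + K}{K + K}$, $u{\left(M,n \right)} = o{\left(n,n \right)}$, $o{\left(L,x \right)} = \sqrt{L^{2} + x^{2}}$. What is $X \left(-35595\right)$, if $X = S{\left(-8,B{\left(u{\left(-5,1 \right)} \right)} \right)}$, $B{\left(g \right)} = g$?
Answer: $- \frac{35595}{2} + \frac{35595 \sqrt{2}}{16} \approx -14651.0$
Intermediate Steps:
$u{\left(M,n \right)} = \sqrt{2} \sqrt{n^{2}}$ ($u{\left(M,n \right)} = \sqrt{n^{2} + n^{2}} = \sqrt{2 n^{2}} = \sqrt{2} \sqrt{n^{2}}$)
$S{\left(K,R \right)} = \frac{K + R}{2 K}$
$X = \frac{1}{2} - \frac{\sqrt{2}}{16}$ ($X = \frac{-8 + \sqrt{2} \sqrt{1^{2}}}{2 \left(-8\right)} = \frac{1}{2} \left(- \frac{1}{8}\right) \left(-8 + \sqrt{2} \sqrt{1}\right) = \frac{1}{2} \left(- \frac{1}{8}\right) \left(-8 + \sqrt{2} \cdot 1\right) = \frac{1}{2} \left(- \frac{1}{8}\right) \left(-8 + \sqrt{2}\right) = \frac{1}{2} - \frac{\sqrt{2}}{16} \approx 0.41161$)
$X \left(-35595\right) = \left(\frac{1}{2} - \frac{\sqrt{2}}{16}\right) \left(-35595\right) = - \frac{35595}{2} + \frac{35595 \sqrt{2}}{16}$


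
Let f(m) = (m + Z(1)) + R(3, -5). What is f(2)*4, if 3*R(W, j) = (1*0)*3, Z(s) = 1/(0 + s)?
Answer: 12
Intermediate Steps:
Z(s) = 1/s
R(W, j) = 0 (R(W, j) = ((1*0)*3)/3 = (0*3)/3 = (1/3)*0 = 0)
f(m) = 1 + m (f(m) = (m + 1/1) + 0 = (m + 1) + 0 = (1 + m) + 0 = 1 + m)
f(2)*4 = (1 + 2)*4 = 3*4 = 12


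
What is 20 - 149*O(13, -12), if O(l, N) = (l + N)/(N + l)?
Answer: -129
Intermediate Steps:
O(l, N) = 1 (O(l, N) = (N + l)/(N + l) = 1)
20 - 149*O(13, -12) = 20 - 149*1 = 20 - 149 = -129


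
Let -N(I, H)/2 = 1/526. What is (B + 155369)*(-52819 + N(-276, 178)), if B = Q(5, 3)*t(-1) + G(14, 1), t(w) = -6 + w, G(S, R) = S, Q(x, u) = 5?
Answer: -2158000896504/263 ≈ -8.2053e+9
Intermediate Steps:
N(I, H) = -1/263 (N(I, H) = -2/526 = -2*1/526 = -1/263)
B = -21 (B = 5*(-6 - 1) + 14 = 5*(-7) + 14 = -35 + 14 = -21)
(B + 155369)*(-52819 + N(-276, 178)) = (-21 + 155369)*(-52819 - 1/263) = 155348*(-13891398/263) = -2158000896504/263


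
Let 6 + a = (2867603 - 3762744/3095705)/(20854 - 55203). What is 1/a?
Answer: -106334371045/9515255408641 ≈ -0.011175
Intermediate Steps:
a = -9515255408641/106334371045 (a = -6 + (2867603 - 3762744/3095705)/(20854 - 55203) = -6 + (2867603 - 3762744*1/3095705)/(-34349) = -6 + (2867603 - 3762744/3095705)*(-1/34349) = -6 + (8877249182371/3095705)*(-1/34349) = -6 - 8877249182371/106334371045 = -9515255408641/106334371045 ≈ -89.484)
1/a = 1/(-9515255408641/106334371045) = -106334371045/9515255408641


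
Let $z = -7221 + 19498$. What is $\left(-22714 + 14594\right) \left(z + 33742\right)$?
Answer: $-373674280$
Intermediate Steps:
$z = 12277$
$\left(-22714 + 14594\right) \left(z + 33742\right) = \left(-22714 + 14594\right) \left(12277 + 33742\right) = \left(-8120\right) 46019 = -373674280$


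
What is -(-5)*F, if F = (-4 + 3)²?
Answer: 5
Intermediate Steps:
F = 1 (F = (-1)² = 1)
-(-5)*F = -(-5) = -1*(-5) = 5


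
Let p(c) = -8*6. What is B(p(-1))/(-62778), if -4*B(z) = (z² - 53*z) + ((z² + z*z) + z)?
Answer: 392/10463 ≈ 0.037465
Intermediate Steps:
p(c) = -48
B(z) = 13*z - 3*z²/4 (B(z) = -((z² - 53*z) + ((z² + z*z) + z))/4 = -((z² - 53*z) + ((z² + z²) + z))/4 = -((z² - 53*z) + (2*z² + z))/4 = -((z² - 53*z) + (z + 2*z²))/4 = -(-52*z + 3*z²)/4 = 13*z - 3*z²/4)
B(p(-1))/(-62778) = ((¼)*(-48)*(52 - 3*(-48)))/(-62778) = ((¼)*(-48)*(52 + 144))*(-1/62778) = ((¼)*(-48)*196)*(-1/62778) = -2352*(-1/62778) = 392/10463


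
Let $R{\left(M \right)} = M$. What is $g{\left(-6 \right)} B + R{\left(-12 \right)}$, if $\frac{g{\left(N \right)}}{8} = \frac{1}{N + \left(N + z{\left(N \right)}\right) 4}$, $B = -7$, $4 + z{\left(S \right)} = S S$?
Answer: $- \frac{88}{7} \approx -12.571$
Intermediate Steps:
$z{\left(S \right)} = -4 + S^{2}$ ($z{\left(S \right)} = -4 + S S = -4 + S^{2}$)
$g{\left(N \right)} = \frac{8}{-16 + 4 N^{2} + 5 N}$ ($g{\left(N \right)} = \frac{8}{N + \left(N + \left(-4 + N^{2}\right)\right) 4} = \frac{8}{N + \left(-4 + N + N^{2}\right) 4} = \frac{8}{N + \left(-16 + 4 N + 4 N^{2}\right)} = \frac{8}{-16 + 4 N^{2} + 5 N}$)
$g{\left(-6 \right)} B + R{\left(-12 \right)} = \frac{8}{-16 + 4 \left(-6\right)^{2} + 5 \left(-6\right)} \left(-7\right) - 12 = \frac{8}{-16 + 4 \cdot 36 - 30} \left(-7\right) - 12 = \frac{8}{-16 + 144 - 30} \left(-7\right) - 12 = \frac{8}{98} \left(-7\right) - 12 = 8 \cdot \frac{1}{98} \left(-7\right) - 12 = \frac{4}{49} \left(-7\right) - 12 = - \frac{4}{7} - 12 = - \frac{88}{7}$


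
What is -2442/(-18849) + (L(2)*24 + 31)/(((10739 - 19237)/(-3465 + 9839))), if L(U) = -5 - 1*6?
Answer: 4669032279/26696467 ≈ 174.89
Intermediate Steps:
L(U) = -11 (L(U) = -5 - 6 = -11)
-2442/(-18849) + (L(2)*24 + 31)/(((10739 - 19237)/(-3465 + 9839))) = -2442/(-18849) + (-11*24 + 31)/(((10739 - 19237)/(-3465 + 9839))) = -2442*(-1/18849) + (-264 + 31)/((-8498/6374)) = 814/6283 - 233/((-8498*1/6374)) = 814/6283 - 233/(-4249/3187) = 814/6283 - 233*(-3187/4249) = 814/6283 + 742571/4249 = 4669032279/26696467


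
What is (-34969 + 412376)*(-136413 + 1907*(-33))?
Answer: -75233821008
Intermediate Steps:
(-34969 + 412376)*(-136413 + 1907*(-33)) = 377407*(-136413 - 62931) = 377407*(-199344) = -75233821008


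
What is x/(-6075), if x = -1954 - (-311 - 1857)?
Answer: -214/6075 ≈ -0.035226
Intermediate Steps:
x = 214 (x = -1954 - 1*(-2168) = -1954 + 2168 = 214)
x/(-6075) = 214/(-6075) = 214*(-1/6075) = -214/6075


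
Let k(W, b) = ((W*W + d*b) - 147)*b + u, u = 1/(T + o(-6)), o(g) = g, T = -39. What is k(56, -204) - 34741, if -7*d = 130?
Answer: -446470162/315 ≈ -1.4174e+6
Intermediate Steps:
d = -130/7 (d = -⅐*130 = -130/7 ≈ -18.571)
u = -1/45 (u = 1/(-39 - 6) = 1/(-45) = -1/45 ≈ -0.022222)
k(W, b) = -1/45 + b*(-147 + W² - 130*b/7) (k(W, b) = ((W*W - 130*b/7) - 147)*b - 1/45 = ((W² - 130*b/7) - 147)*b - 1/45 = (-147 + W² - 130*b/7)*b - 1/45 = b*(-147 + W² - 130*b/7) - 1/45 = -1/45 + b*(-147 + W² - 130*b/7))
k(56, -204) - 34741 = (-1/45 - 147*(-204) - 130/7*(-204)² - 204*56²) - 34741 = (-1/45 + 29988 - 130/7*41616 - 204*3136) - 34741 = (-1/45 + 29988 - 5410080/7 - 639744) - 34741 = -435526747/315 - 34741 = -446470162/315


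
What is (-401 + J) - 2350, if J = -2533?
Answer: -5284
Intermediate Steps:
(-401 + J) - 2350 = (-401 - 2533) - 2350 = -2934 - 2350 = -5284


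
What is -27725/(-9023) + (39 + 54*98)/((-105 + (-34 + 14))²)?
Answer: 481304738/140984375 ≈ 3.4139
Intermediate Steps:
-27725/(-9023) + (39 + 54*98)/((-105 + (-34 + 14))²) = -27725*(-1/9023) + (39 + 5292)/((-105 - 20)²) = 27725/9023 + 5331/((-125)²) = 27725/9023 + 5331/15625 = 481304738/140984375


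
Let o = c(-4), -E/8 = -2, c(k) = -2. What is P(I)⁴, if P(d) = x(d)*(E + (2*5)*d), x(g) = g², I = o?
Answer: 65536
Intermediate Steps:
E = 16 (E = -8*(-2) = 16)
o = -2
I = -2
P(d) = d²*(16 + 10*d) (P(d) = d²*(16 + (2*5)*d) = d²*(16 + 10*d))
P(I)⁴ = ((-2)²*(16 + 10*(-2)))⁴ = (4*(16 - 20))⁴ = (4*(-4))⁴ = (-16)⁴ = 65536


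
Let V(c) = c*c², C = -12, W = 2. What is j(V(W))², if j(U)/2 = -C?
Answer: 576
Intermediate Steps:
V(c) = c³
j(U) = 24 (j(U) = 2*(-1*(-12)) = 2*12 = 24)
j(V(W))² = 24² = 576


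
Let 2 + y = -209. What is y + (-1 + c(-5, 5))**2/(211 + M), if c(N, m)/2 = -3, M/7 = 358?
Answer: -573238/2717 ≈ -210.98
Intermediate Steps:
M = 2506 (M = 7*358 = 2506)
c(N, m) = -6 (c(N, m) = 2*(-3) = -6)
y = -211 (y = -2 - 209 = -211)
y + (-1 + c(-5, 5))**2/(211 + M) = -211 + (-1 - 6)**2/(211 + 2506) = -211 + (-7)**2/2717 = -211 + 49*(1/2717) = -211 + 49/2717 = -573238/2717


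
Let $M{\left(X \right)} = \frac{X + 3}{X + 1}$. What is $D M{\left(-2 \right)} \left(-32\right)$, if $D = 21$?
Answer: $672$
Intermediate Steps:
$M{\left(X \right)} = \frac{3 + X}{1 + X}$
$D M{\left(-2 \right)} \left(-32\right) = 21 \frac{3 - 2}{1 - 2} \left(-32\right) = 21 \frac{1}{-1} \cdot 1 \left(-32\right) = 21 \left(\left(-1\right) 1\right) \left(-32\right) = 21 \left(-1\right) \left(-32\right) = \left(-21\right) \left(-32\right) = 672$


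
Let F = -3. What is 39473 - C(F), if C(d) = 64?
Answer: 39409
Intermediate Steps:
39473 - C(F) = 39473 - 1*64 = 39473 - 64 = 39409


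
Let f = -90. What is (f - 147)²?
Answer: 56169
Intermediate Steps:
(f - 147)² = (-90 - 147)² = (-237)² = 56169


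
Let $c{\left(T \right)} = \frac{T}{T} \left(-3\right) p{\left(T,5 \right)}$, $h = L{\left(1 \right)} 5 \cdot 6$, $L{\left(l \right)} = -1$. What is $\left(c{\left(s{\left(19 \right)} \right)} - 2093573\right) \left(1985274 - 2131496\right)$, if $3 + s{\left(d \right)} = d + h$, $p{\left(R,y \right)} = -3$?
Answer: $306125115208$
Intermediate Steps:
$h = -30$ ($h = \left(-1\right) 5 \cdot 6 = \left(-5\right) 6 = -30$)
$s{\left(d \right)} = -33 + d$ ($s{\left(d \right)} = -3 + \left(d - 30\right) = -3 + \left(-30 + d\right) = -33 + d$)
$c{\left(T \right)} = 9$ ($c{\left(T \right)} = \frac{T}{T} \left(-3\right) \left(-3\right) = 1 \left(-3\right) \left(-3\right) = \left(-3\right) \left(-3\right) = 9$)
$\left(c{\left(s{\left(19 \right)} \right)} - 2093573\right) \left(1985274 - 2131496\right) = \left(9 - 2093573\right) \left(1985274 - 2131496\right) = \left(-2093564\right) \left(-146222\right) = 306125115208$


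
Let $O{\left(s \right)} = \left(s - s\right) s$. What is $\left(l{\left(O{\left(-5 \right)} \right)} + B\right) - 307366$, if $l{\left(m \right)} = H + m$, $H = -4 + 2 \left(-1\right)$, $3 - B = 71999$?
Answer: $-379368$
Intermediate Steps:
$B = -71996$ ($B = 3 - 71999 = -71996$)
$H = -6$ ($H = -4 - 2 = -6$)
$O{\left(s \right)} = 0$ ($O{\left(s \right)} = 0 s = 0$)
$l{\left(m \right)} = -6 + m$
$\left(l{\left(O{\left(-5 \right)} \right)} + B\right) - 307366 = \left(\left(-6 + 0\right) - 71996\right) - 307366 = \left(-6 - 71996\right) - 307366 = -72002 - 307366 = -379368$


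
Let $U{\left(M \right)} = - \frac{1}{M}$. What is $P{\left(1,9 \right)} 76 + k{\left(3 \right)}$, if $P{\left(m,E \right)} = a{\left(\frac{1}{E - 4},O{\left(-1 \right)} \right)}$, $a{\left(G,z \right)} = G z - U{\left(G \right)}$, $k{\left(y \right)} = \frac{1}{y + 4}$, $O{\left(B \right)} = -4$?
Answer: $\frac{11177}{35} \approx 319.34$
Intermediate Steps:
$k{\left(y \right)} = \frac{1}{4 + y}$
$a{\left(G,z \right)} = \frac{1}{G} + G z$ ($a{\left(G,z \right)} = G z - - \frac{1}{G} = G z + \frac{1}{G} = \frac{1}{G} + G z$)
$P{\left(m,E \right)} = -4 + E - \frac{4}{-4 + E}$ ($P{\left(m,E \right)} = \frac{1}{\frac{1}{E - 4}} + \frac{1}{E - 4} \left(-4\right) = \frac{1}{\frac{1}{-4 + E}} + \frac{1}{-4 + E} \left(-4\right) = \left(-4 + E\right) - \frac{4}{-4 + E} = -4 + E - \frac{4}{-4 + E}$)
$P{\left(1,9 \right)} 76 + k{\left(3 \right)} = \left(-4 + 9 - \frac{4}{-4 + 9}\right) 76 + \frac{1}{4 + 3} = \left(-4 + 9 - \frac{4}{5}\right) 76 + \frac{1}{7} = \frac{21}{5} \cdot 76 + \frac{1}{7} = \frac{1596}{5} + \frac{1}{7} = \frac{11177}{35}$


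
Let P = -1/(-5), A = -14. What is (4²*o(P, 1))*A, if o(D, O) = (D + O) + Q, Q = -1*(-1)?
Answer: -2464/5 ≈ -492.80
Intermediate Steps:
P = ⅕ (P = -1*(-⅕) = ⅕ ≈ 0.20000)
Q = 1
o(D, O) = 1 + D + O (o(D, O) = (D + O) + 1 = 1 + D + O)
(4²*o(P, 1))*A = (4²*(1 + ⅕ + 1))*(-14) = (16*(11/5))*(-14) = (176/5)*(-14) = -2464/5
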